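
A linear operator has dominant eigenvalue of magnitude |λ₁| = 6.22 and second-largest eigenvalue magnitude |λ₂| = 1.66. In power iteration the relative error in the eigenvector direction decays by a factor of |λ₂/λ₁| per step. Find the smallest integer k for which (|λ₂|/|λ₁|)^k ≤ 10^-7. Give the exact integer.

13

|λ₂/λ₁| = 1.66/6.22 = 0.26688
Need k ≥ ln(10^-7) / ln(0.26688) = -16.1181 / -1.3210 ≈ 12.202
Smallest integer k satisfying the bound: 13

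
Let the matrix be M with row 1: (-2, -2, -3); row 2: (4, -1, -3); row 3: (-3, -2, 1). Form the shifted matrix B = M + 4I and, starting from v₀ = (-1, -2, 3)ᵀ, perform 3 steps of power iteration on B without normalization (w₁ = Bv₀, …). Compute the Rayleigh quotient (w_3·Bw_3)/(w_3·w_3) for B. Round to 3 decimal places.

μ ≈ 7.434

B = M + 4I has rows (2, -2, -3); (4, 3, -3); (-3, -2, 5)
w1 = Bv₀ = (2·(-1) + (-2)·(-2) + (-3)·3; 4·(-1) + 3·(-2) + (-3)·3; (-3)·(-1) + (-2)·(-2) + 5·3) = (-7, -19, 22)
w2 = Bw1 = (2·(-7) + (-2)·(-19) + (-3)·22; 4·(-7) + 3·(-19) + (-3)·22; (-3)·(-7) + (-2)·(-19) + 5·22) = (-42, -151, 169)
w3 = Bw2 = (-289, -1128, 1273)
Bw3 = (-2141, -8359, 9488)
w3·Bw3 = 22125925; w3·w3 = 2976434; μ ≈ 22125925/2976434 = 7.434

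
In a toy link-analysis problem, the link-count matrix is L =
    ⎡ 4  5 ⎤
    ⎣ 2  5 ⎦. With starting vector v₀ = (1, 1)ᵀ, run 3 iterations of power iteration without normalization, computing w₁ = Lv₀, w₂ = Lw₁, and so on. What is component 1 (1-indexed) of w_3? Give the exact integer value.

549

w1 = Lv₀ = (9, 7)
w2 = Lw1 = (71, 53)
w3 = Lw2 = (549, 407)
The requested component of w3 is 549.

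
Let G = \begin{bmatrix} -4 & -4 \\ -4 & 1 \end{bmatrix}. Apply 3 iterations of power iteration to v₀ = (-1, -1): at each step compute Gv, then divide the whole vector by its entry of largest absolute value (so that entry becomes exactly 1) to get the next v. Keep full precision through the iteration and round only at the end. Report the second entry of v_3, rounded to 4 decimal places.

0.5034

Gv0 = (8.00000, 3.00000); divide by 8.00000 → v1 = (1.00000, 0.37500)
Gv1 = (-5.50000, -3.62500); divide by -5.50000 → v2 = (1.00000, 0.65909)
Gv2 = (-6.63636, -3.34091); divide by -6.63636 → v3 = (1.00000, 0.50342)
Requested entry of v3: 147/292 = 0.5034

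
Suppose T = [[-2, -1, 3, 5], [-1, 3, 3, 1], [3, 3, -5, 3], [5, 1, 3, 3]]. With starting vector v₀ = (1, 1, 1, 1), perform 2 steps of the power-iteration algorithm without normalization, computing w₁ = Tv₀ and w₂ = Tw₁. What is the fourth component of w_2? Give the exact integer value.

w1 = Tv₀ = (5, 6, 4, 12)
w2 = Tw1 = (56, 37, 49, 79)
The requested component of w2 is 79.

79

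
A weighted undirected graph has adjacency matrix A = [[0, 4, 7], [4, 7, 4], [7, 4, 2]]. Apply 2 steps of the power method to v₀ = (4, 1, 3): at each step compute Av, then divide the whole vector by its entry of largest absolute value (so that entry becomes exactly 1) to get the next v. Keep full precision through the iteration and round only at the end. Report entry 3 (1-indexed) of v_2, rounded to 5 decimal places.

0.78672

Av0 = (25.000000, 35.000000, 38.000000); divide by 38.000000 → v1 = (0.657895, 0.921053, 1.000000)
Av1 = (10.684211, 13.078947, 10.289474); divide by 13.078947 → v2 = (0.816901, 1.000000, 0.786720)
Requested entry of v2: 391/497 = 0.78672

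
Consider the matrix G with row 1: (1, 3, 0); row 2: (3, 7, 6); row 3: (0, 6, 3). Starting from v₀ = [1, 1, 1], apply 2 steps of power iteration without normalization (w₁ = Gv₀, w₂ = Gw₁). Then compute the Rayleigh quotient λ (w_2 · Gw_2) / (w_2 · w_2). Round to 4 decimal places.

11.8776

w1 = Gv₀ = (1·1 + 3·1 + 0·1; 3·1 + 7·1 + 6·1; 0·1 + 6·1 + 3·1) = (4, 16, 9)
w2 = Gw1 = (1·4 + 3·16 + 0·9; 3·4 + 7·16 + 6·9; 0·4 + 6·16 + 3·9) = (52, 178, 123)
Gw2 = (586, 2140, 1437)
w2·Gw2 = 52·586 + 178·2140 + 123·1437 = 588143; w2·w2 = 52·52 + 178·178 + 123·123 = 49517
λ ≈ 588143/49517 = 11.8776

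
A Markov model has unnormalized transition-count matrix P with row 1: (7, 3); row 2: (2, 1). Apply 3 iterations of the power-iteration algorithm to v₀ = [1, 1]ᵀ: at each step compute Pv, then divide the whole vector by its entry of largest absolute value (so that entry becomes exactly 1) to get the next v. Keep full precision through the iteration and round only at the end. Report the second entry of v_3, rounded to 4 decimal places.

Pv0 = (10.00000, 3.00000); divide by 10.00000 → v1 = (1.00000, 0.30000)
Pv1 = (7.90000, 2.30000); divide by 7.90000 → v2 = (1.00000, 0.29114)
Pv2 = (7.87342, 2.29114); divide by 7.87342 → v3 = (1.00000, 0.29100)
Requested entry of v3: 181/622 = 0.2910

0.2910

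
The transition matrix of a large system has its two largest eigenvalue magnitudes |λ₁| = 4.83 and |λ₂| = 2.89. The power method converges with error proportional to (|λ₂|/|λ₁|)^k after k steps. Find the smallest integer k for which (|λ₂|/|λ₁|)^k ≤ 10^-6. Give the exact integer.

|λ₂/λ₁| = 2.89/4.83 = 0.59834
Need k ≥ ln(10^-6) / ln(0.59834) = -13.8155 / -0.5136 ≈ 26.900
Smallest integer k satisfying the bound: 27

27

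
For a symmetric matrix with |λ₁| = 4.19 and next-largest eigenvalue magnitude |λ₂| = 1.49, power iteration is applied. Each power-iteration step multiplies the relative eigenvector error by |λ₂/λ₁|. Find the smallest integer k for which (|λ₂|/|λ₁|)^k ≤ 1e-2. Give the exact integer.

5

|λ₂/λ₁| = 1.49/4.19 = 0.35561
Need k ≥ ln(1e-2) / ln(0.35561) = -4.6052 / -1.0339 ≈ 4.454
Smallest integer k satisfying the bound: 5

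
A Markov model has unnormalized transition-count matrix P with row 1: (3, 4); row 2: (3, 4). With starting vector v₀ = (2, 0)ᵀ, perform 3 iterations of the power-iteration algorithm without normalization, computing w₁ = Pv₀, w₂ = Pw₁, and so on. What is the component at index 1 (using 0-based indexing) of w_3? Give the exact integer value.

w1 = Pv₀ = (6, 6)
w2 = Pw1 = (42, 42)
w3 = Pw2 = (294, 294)
The requested component of w3 is 294.

294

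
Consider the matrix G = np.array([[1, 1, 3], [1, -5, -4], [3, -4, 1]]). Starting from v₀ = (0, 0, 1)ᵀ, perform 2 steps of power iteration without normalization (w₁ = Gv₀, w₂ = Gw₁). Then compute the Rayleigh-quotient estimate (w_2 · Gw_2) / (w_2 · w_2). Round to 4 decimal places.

λ ≈ -4.5043

w1 = Gv₀ = (3, -4, 1)
w2 = Gw1 = (2, 19, 26)
Gw2 = (99, -197, -44)
w2·Gw2 = 2·99 + 19·(-197) + 26·(-44) = -4689; w2·w2 = 2·2 + 19·19 + 26·26 = 1041
λ ≈ -4689/1041 = -4.5043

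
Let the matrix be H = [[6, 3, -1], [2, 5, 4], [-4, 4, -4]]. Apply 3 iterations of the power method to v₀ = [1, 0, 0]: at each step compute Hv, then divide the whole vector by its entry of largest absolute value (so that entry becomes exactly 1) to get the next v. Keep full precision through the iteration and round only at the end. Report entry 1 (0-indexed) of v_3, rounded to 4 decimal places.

Hv0 = (6.00000, 2.00000, -4.00000); divide by 6.00000 → v1 = (1.00000, 0.33333, -0.66667)
Hv1 = (7.66667, 1.00000, 0.00000); divide by 7.66667 → v2 = (1.00000, 0.13043, 0.00000)
Hv2 = (6.39130, 2.65217, -3.47826); divide by 6.39130 → v3 = (1.00000, 0.41497, -0.54422)
Requested entry of v3: 122/294 = 0.4150

0.4150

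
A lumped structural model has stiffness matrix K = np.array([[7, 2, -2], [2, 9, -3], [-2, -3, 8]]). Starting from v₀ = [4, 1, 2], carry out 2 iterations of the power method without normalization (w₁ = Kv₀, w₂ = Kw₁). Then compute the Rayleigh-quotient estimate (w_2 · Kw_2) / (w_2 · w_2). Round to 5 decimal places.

10.71740

w1 = Kv₀ = (26, 11, 5)
w2 = Kw1 = (194, 136, -45)
Kw2 = (1720, 1747, -1156)
w2·Kw2 = 194·1720 + 136·1747 + (-45)·(-1156) = 623292; w2·w2 = 194·194 + 136·136 + (-45)·(-45) = 58157
λ ≈ 623292/58157 = 10.71740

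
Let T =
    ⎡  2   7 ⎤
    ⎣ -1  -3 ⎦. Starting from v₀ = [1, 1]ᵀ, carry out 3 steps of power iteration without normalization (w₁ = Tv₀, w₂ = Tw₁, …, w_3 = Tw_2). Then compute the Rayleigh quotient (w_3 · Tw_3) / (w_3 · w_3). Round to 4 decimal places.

λ ≈ 2.5000

w1 = Tv₀ = (2·1 + 7·1; (-1)·1 + (-3)·1) = (9, -4)
w2 = Tw1 = (2·9 + 7·(-4); (-1)·9 + (-3)·(-4)) = (-10, 3)
w3 = Tw2 = (1, 1)
Tw3 = (9, -4)
w3·Tw3 = 1·9 + 1·(-4) = 5; w3·w3 = 1·1 + 1·1 = 2
λ ≈ 5/2 = 2.5000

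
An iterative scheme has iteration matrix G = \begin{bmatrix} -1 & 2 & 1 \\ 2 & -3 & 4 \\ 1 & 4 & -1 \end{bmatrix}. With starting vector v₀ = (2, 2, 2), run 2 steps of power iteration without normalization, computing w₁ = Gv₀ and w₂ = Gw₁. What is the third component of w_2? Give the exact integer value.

20

w1 = Gv₀ = (4, 6, 8)
w2 = Gw1 = (16, 22, 20)
The requested component of w2 is 20.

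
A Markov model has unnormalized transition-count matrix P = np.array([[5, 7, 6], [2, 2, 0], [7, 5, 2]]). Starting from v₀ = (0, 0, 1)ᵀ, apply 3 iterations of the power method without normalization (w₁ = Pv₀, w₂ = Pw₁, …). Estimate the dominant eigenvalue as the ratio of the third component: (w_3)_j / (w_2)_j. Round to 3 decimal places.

w1 = Pv₀ = (5·0 + 7·0 + 6·1; 2·0 + 2·0 + 0·1; 7·0 + 5·0 + 2·1) = (6, 0, 2)
w2 = Pw1 = (5·6 + 7·0 + 6·2; 2·6 + 2·0 + 0·2; 7·6 + 5·0 + 2·2) = (42, 12, 46)
w3 = Pw2 = (570, 108, 446)
Ratio at component: 446 / 46 = 9.696

9.696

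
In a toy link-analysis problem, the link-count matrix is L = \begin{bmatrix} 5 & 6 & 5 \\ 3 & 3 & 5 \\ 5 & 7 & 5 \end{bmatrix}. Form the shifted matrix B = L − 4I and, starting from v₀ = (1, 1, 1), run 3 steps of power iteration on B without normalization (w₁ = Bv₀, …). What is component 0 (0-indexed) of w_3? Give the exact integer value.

B = L − 4I has rows (1, 6, 5); (3, -1, 5); (5, 7, 1)
w1 = Bv₀ = (12, 7, 13)
w2 = Bw1 = (119, 94, 122)
w3 = Bw2 = (1293, 873, 1375)
Requested component of w3: 1293

1293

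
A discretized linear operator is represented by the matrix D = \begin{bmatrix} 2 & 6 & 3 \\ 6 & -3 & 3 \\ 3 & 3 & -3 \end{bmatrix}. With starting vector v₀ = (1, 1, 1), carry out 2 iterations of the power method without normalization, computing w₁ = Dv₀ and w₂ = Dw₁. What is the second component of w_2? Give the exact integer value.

w1 = Dv₀ = (11, 6, 3)
w2 = Dw1 = (67, 57, 42)
The requested component of w2 is 57.

57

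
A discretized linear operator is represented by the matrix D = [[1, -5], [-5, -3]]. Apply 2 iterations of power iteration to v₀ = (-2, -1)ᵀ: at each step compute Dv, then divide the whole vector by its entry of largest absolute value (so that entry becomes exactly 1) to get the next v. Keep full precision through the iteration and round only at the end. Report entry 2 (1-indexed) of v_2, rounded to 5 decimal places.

Dv0 = (3.000000, 13.000000); divide by 13.000000 → v1 = (0.230769, 1.000000)
Dv1 = (-4.769231, -4.153846); divide by -4.769231 → v2 = (1.000000, 0.870968)
Requested entry of v2: -54/-62 = 0.87097

0.87097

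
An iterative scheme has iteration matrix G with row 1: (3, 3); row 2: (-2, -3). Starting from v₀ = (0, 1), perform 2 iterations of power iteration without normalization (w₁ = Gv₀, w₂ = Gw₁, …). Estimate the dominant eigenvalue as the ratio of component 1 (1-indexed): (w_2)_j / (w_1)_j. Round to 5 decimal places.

w1 = Gv₀ = (3, -3)
w2 = Gw1 = (0, 3)
Ratio at component: 0 / 3 = 0.00000

0.00000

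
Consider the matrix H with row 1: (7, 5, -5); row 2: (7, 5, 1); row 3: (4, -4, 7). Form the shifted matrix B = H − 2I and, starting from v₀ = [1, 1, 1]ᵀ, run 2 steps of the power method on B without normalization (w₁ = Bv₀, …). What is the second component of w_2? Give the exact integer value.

73

B = H − 2I has rows (5, 5, -5); (7, 3, 1); (4, -4, 5)
w1 = Bv₀ = (5, 11, 5)
w2 = Bw1 = (55, 73, 1)
Requested component of w2: 73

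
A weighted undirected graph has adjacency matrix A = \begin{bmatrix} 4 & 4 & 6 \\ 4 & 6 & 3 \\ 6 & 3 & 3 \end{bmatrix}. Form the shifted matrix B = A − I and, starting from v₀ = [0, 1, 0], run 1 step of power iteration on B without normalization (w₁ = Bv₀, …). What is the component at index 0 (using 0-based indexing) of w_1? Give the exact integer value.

B = A − I has rows (3, 4, 6); (4, 5, 3); (6, 3, 2)
w1 = Bv₀ = (4, 5, 3)
Requested component of w1: 4

4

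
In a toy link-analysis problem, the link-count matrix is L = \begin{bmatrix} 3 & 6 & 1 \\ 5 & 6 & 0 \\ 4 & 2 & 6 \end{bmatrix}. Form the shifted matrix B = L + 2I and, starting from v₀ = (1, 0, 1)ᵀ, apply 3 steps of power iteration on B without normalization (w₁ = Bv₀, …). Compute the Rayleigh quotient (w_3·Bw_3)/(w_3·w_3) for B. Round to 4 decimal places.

B = L + 2I has rows (5, 6, 1); (5, 8, 0); (4, 2, 8)
w1 = Bv₀ = (6, 5, 12)
w2 = Bw1 = (72, 70, 130)
w3 = Bw2 = (910, 920, 1468)
Bw3 = (11538, 11910, 17224)
w3·Bw3 = 46741612; w3·w3 = 3829524; μ ≈ 46741612/3829524 = 12.2056

μ ≈ 12.2056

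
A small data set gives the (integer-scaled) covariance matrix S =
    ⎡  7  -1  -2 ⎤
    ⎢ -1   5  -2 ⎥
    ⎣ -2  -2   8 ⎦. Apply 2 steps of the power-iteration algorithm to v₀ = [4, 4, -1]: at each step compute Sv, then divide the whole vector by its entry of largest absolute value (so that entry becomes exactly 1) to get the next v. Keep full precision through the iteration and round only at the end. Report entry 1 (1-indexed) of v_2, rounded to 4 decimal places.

Sv0 = (26.00000, 18.00000, -24.00000); divide by 26.00000 → v1 = (1.00000, 0.69231, -0.92308)
Sv1 = (8.15385, 4.30769, -10.76923); divide by -10.76923 → v2 = (-0.75714, -0.40000, 1.00000)
Requested entry of v2: 212/-280 = -0.7571

-0.7571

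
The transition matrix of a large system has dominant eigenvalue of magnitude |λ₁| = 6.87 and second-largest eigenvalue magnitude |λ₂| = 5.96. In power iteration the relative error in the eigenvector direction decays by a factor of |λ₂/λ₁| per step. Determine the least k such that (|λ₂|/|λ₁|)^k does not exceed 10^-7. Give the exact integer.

|λ₂/λ₁| = 5.96/6.87 = 0.86754
Need k ≥ ln(10^-7) / ln(0.86754) = -16.1181 / -0.1421 ≈ 113.433
Smallest integer k satisfying the bound: 114

114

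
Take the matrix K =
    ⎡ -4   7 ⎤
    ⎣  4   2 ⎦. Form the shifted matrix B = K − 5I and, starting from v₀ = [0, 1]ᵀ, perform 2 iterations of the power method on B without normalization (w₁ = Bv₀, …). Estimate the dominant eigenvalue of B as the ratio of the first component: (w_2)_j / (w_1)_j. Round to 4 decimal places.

B = K − 5I has rows (-9, 7); (4, -3)
w1 = Bv₀ = ((-9)·0 + 7·1; 4·0 + (-3)·1) = (7, -3)
w2 = Bw1 = ((-9)·7 + 7·(-3); 4·7 + (-3)·(-3)) = (-84, 37)
Ratio: -84/7 = -12.0000

μ ≈ -12.0000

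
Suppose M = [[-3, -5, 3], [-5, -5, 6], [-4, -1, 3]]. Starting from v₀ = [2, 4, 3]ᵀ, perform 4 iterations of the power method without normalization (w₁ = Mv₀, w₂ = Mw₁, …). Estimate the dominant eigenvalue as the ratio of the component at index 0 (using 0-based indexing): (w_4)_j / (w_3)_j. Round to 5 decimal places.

λ ≈ -6.61126

w1 = Mv₀ = ((-3)·2 + (-5)·4 + 3·3; (-5)·2 + (-5)·4 + 6·3; (-4)·2 + (-1)·4 + 3·3) = (-17, -12, -3)
w2 = Mw1 = ((-3)·(-17) + (-5)·(-12) + 3·(-3); (-5)·(-17) + (-5)·(-12) + 6·(-3); (-4)·(-17) + (-1)·(-12) + 3·(-3)) = (102, 127, 71)
w3 = Mw2 = (-728, -719, -322)
w4 = Mw3 = (4813, 5303, 2665)
Ratio at component: 4813 / -728 = -6.61126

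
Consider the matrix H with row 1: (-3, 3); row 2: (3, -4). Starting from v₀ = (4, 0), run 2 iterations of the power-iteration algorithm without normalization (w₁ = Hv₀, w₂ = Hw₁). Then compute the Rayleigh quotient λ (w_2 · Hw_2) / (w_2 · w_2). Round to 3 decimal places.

w1 = Hv₀ = ((-3)·4 + 3·0; 3·4 + (-4)·0) = (-12, 12)
w2 = Hw1 = ((-3)·(-12) + 3·12; 3·(-12) + (-4)·12) = (72, -84)
Hw2 = (-468, 552)
w2·Hw2 = 72·(-468) + (-84)·552 = -80064; w2·w2 = 72·72 + (-84)·(-84) = 12240
λ ≈ -80064/12240 = -6.541

λ ≈ -6.541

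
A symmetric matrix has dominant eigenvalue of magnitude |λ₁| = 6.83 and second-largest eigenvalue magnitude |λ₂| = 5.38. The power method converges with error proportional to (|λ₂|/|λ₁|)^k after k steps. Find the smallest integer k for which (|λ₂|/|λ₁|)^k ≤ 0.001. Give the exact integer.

|λ₂/λ₁| = 5.38/6.83 = 0.78770
Need k ≥ ln(0.001) / ln(0.78770) = -6.9078 / -0.2386 ≈ 28.947
Smallest integer k satisfying the bound: 29

29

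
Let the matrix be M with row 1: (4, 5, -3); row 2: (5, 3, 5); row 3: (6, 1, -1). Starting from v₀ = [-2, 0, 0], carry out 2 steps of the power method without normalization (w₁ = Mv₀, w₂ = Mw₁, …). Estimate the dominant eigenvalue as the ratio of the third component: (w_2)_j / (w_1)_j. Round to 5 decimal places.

3.83333

w1 = Mv₀ = (4·(-2) + 5·0 + (-3)·0; 5·(-2) + 3·0 + 5·0; 6·(-2) + 1·0 + (-1)·0) = (-8, -10, -12)
w2 = Mw1 = (4·(-8) + 5·(-10) + (-3)·(-12); 5·(-8) + 3·(-10) + 5·(-12); 6·(-8) + 1·(-10) + (-1)·(-12)) = (-46, -130, -46)
Ratio at component: -46 / -12 = 3.83333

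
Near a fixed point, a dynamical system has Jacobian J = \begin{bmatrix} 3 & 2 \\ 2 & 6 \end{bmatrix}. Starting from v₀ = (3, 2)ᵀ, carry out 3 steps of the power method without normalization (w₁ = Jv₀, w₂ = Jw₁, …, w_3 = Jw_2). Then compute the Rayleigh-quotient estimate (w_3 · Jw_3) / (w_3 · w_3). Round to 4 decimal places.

w1 = Jv₀ = (3·3 + 2·2; 2·3 + 6·2) = (13, 18)
w2 = Jw1 = (3·13 + 2·18; 2·13 + 6·18) = (75, 134)
w3 = Jw2 = (493, 954)
Jw3 = (3387, 6710)
w3·Jw3 = 493·3387 + 954·6710 = 8071131; w3·w3 = 493·493 + 954·954 = 1153165
λ ≈ 8071131/1153165 = 6.9991

λ ≈ 6.9991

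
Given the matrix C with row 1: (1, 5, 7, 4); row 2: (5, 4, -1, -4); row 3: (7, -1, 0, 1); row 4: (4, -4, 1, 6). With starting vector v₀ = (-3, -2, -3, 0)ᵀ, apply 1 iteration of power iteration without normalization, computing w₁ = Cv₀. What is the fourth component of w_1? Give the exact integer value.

w1 = Cv₀ = (1·(-3) + 5·(-2) + 7·(-3) + 4·0; 5·(-3) + 4·(-2) + (-1)·(-3) + (-4)·0; 7·(-3) + (-1)·(-2) + 0·(-3) + 1·0; 4·(-3) + (-4)·(-2) + 1·(-3) + 6·0) = (-34, -20, -19, -7)
The requested component of w1 is -7.

-7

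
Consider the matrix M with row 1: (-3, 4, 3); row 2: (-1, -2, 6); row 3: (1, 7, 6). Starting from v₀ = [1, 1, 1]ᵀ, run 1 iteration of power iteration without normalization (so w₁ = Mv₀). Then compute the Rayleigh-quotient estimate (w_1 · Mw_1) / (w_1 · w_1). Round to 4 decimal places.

w1 = Mv₀ = ((-3)·1 + 4·1 + 3·1; (-1)·1 + (-2)·1 + 6·1; 1·1 + 7·1 + 6·1) = (4, 3, 14)
Mw1 = (42, 74, 109)
w1·Mw1 = 4·42 + 3·74 + 14·109 = 1916; w1·w1 = 4·4 + 3·3 + 14·14 = 221
λ ≈ 1916/221 = 8.6697

λ ≈ 8.6697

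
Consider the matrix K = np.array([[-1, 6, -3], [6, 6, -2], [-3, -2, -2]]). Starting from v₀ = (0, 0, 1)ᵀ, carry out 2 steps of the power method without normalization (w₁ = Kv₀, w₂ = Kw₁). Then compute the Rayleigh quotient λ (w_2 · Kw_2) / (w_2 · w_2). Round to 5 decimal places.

6.65195

w1 = Kv₀ = ((-1)·0 + 6·0 + (-3)·1; 6·0 + 6·0 + (-2)·1; (-3)·0 + (-2)·0 + (-2)·1) = (-3, -2, -2)
w2 = Kw1 = ((-1)·(-3) + 6·(-2) + (-3)·(-2); 6·(-3) + 6·(-2) + (-2)·(-2); (-3)·(-3) + (-2)·(-2) + (-2)·(-2)) = (-3, -26, 17)
Kw2 = (-204, -208, 27)
w2·Kw2 = (-3)·(-204) + (-26)·(-208) + 17·27 = 6479; w2·w2 = (-3)·(-3) + (-26)·(-26) + 17·17 = 974
λ ≈ 6479/974 = 6.65195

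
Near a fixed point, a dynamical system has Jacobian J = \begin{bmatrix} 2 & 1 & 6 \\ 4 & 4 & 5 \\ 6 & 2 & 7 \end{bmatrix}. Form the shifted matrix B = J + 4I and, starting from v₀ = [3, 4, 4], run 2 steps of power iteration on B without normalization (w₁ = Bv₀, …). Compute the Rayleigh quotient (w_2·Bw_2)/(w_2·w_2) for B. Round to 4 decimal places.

16.6090

B = J + 4I has rows (6, 1, 6); (4, 8, 5); (6, 2, 11)
w1 = Bv₀ = (46, 64, 70)
w2 = Bw1 = (760, 1046, 1174)
Bw2 = (12650, 17278, 19566)
w2·Bw2 = 50657272; w2·w2 = 3049992; μ ≈ 50657272/3049992 = 16.6090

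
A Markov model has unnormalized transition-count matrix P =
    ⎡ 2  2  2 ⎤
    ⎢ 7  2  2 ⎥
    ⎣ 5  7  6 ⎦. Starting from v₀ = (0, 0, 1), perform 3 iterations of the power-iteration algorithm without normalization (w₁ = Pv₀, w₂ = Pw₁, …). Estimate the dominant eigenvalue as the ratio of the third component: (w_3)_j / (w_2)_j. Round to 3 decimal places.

11.167

w1 = Pv₀ = (2·0 + 2·0 + 2·1; 7·0 + 2·0 + 2·1; 5·0 + 7·0 + 6·1) = (2, 2, 6)
w2 = Pw1 = (2·2 + 2·2 + 2·6; 7·2 + 2·2 + 2·6; 5·2 + 7·2 + 6·6) = (20, 30, 60)
w3 = Pw2 = (220, 320, 670)
Ratio at component: 670 / 60 = 11.167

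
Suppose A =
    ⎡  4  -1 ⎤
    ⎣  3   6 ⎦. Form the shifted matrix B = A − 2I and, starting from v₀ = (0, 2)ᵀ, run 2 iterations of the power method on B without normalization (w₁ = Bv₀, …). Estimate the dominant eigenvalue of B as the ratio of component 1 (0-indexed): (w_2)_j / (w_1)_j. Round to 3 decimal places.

μ ≈ 3.250

B = A − 2I has rows (2, -1); (3, 4)
w1 = Bv₀ = (-2, 8)
w2 = Bw1 = (-12, 26)
Ratio: 26/8 = 3.250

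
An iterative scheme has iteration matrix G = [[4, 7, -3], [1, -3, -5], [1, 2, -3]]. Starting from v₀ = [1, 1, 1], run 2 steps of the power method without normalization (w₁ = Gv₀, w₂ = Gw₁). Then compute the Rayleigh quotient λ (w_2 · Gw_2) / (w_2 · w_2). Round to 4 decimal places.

λ ≈ -4.3748

w1 = Gv₀ = (4·1 + 7·1 + (-3)·1; 1·1 + (-3)·1 + (-5)·1; 1·1 + 2·1 + (-3)·1) = (8, -7, 0)
w2 = Gw1 = (4·8 + 7·(-7) + (-3)·0; 1·8 + (-3)·(-7) + (-5)·0; 1·8 + 2·(-7) + (-3)·0) = (-17, 29, -6)
Gw2 = (153, -74, 59)
w2·Gw2 = (-17)·153 + 29·(-74) + (-6)·59 = -5101; w2·w2 = (-17)·(-17) + 29·29 + (-6)·(-6) = 1166
λ ≈ -5101/1166 = -4.3748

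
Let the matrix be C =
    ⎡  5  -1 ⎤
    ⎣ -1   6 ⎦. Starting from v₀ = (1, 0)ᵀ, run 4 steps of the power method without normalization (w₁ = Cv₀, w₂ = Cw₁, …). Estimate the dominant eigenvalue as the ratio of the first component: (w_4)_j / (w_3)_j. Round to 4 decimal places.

5.6525

w1 = Cv₀ = (5·1 + (-1)·0; (-1)·1 + 6·0) = (5, -1)
w2 = Cw1 = (5·5 + (-1)·(-1); (-1)·5 + 6·(-1)) = (26, -11)
w3 = Cw2 = (141, -92)
w4 = Cw3 = (797, -693)
Ratio at component: 797 / 141 = 5.6525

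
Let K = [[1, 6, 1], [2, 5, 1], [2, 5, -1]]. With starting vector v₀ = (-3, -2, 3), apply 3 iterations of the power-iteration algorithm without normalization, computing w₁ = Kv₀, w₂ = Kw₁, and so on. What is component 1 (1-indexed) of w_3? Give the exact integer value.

-827

w1 = Kv₀ = (-12, -13, -19)
w2 = Kw1 = (-109, -108, -70)
w3 = Kw2 = (-827, -828, -688)
The requested component of w3 is -827.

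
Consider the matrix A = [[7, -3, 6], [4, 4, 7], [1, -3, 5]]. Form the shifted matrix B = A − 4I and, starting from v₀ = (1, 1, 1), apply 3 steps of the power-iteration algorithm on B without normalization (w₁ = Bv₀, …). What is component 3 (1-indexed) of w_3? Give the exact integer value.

B = A − 4I has rows (3, -3, 6); (4, 0, 7); (1, -3, 1)
w1 = Bv₀ = (3·1 + (-3)·1 + 6·1; 4·1 + 0·1 + 7·1; 1·1 + (-3)·1 + 1·1) = (6, 11, -1)
w2 = Bw1 = (3·6 + (-3)·11 + 6·(-1); 4·6 + 0·11 + 7·(-1); 1·6 + (-3)·11 + 1·(-1)) = (-21, 17, -28)
w3 = Bw2 = (-282, -280, -100)
Requested component of w3: -100

-100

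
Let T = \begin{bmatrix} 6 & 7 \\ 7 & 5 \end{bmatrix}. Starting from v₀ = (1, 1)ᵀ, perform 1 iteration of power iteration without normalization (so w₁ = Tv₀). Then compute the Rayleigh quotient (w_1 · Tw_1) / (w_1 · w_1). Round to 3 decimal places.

w1 = Tv₀ = (6·1 + 7·1; 7·1 + 5·1) = (13, 12)
Tw1 = (162, 151)
w1·Tw1 = 13·162 + 12·151 = 3918; w1·w1 = 13·13 + 12·12 = 313
λ ≈ 3918/313 = 12.518

12.518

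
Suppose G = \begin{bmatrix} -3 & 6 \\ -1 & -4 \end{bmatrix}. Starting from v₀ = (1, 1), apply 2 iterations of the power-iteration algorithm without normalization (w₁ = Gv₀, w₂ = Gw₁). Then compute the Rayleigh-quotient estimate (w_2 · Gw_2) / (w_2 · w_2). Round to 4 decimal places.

-4.9912

w1 = Gv₀ = ((-3)·1 + 6·1; (-1)·1 + (-4)·1) = (3, -5)
w2 = Gw1 = ((-3)·3 + 6·(-5); (-1)·3 + (-4)·(-5)) = (-39, 17)
Gw2 = (219, -29)
w2·Gw2 = (-39)·219 + 17·(-29) = -9034; w2·w2 = (-39)·(-39) + 17·17 = 1810
λ ≈ -9034/1810 = -4.9912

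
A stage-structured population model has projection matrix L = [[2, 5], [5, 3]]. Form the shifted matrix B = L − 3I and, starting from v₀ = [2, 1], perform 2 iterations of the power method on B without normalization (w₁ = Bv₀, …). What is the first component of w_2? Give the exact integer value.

47

B = L − 3I has rows (-1, 5); (5, 0)
w1 = Bv₀ = ((-1)·2 + 5·1; 5·2 + 0·1) = (3, 10)
w2 = Bw1 = ((-1)·3 + 5·10; 5·3 + 0·10) = (47, 15)
Requested component of w2: 47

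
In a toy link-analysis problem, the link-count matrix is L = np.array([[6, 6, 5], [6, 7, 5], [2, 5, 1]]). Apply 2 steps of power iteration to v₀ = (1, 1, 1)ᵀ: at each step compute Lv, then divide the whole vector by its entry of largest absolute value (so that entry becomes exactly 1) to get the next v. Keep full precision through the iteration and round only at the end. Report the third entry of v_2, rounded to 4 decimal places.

0.4925

Lv0 = (17.00000, 18.00000, 8.00000); divide by 18.00000 → v1 = (0.94444, 1.00000, 0.44444)
Lv1 = (13.88889, 14.88889, 7.33333); divide by 14.88889 → v2 = (0.93284, 1.00000, 0.49254)
Requested entry of v2: 132/268 = 0.4925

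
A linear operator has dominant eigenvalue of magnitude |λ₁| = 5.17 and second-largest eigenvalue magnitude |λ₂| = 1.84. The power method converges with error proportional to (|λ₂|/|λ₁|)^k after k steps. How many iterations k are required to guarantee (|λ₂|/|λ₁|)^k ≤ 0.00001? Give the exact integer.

|λ₂/λ₁| = 1.84/5.17 = 0.35590
Need k ≥ ln(0.00001) / ln(0.35590) = -11.5129 / -1.0331 ≈ 11.144
Smallest integer k satisfying the bound: 12

12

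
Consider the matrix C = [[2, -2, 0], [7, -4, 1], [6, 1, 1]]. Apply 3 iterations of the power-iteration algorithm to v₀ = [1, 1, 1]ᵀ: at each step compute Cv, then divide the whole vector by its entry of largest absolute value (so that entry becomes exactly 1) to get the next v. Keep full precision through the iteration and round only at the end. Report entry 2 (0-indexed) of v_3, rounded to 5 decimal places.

1.00000

Cv0 = (0.000000, 4.000000, 8.000000); divide by 8.000000 → v1 = (0.000000, 0.500000, 1.000000)
Cv1 = (-1.000000, -1.000000, 1.500000); divide by 1.500000 → v2 = (-0.666667, -0.666667, 1.000000)
Cv2 = (0.000000, -1.000000, -3.666667); divide by -3.666667 → v3 = (0.000000, 0.272727, 1.000000)
Requested entry of v3: -44/-44 = 1.00000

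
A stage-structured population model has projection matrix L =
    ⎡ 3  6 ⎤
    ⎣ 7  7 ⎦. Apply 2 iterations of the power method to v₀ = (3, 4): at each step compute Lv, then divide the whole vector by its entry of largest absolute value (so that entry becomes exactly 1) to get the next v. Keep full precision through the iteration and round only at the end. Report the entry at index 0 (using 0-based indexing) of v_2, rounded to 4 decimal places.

Lv0 = (33.00000, 49.00000); divide by 49.00000 → v1 = (0.67347, 1.00000)
Lv1 = (8.02041, 11.71429); divide by 11.71429 → v2 = (0.68467, 1.00000)
Requested entry of v2: 393/574 = 0.6847

0.6847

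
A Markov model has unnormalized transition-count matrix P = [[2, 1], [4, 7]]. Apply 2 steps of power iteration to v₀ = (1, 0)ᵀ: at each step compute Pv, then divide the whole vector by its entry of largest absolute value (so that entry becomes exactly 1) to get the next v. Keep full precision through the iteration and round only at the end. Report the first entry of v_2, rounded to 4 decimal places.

Pv0 = (2.00000, 4.00000); divide by 4.00000 → v1 = (0.50000, 1.00000)
Pv1 = (2.00000, 9.00000); divide by 9.00000 → v2 = (0.22222, 1.00000)
Requested entry of v2: 8/36 = 0.2222

0.2222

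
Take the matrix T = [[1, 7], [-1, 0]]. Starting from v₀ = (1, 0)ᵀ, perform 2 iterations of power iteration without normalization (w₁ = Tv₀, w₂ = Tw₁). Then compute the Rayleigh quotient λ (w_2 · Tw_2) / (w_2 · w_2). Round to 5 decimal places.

w1 = Tv₀ = (1·1 + 7·0; (-1)·1 + 0·0) = (1, -1)
w2 = Tw1 = (1·1 + 7·(-1); (-1)·1 + 0·(-1)) = (-6, -1)
Tw2 = (-13, 6)
w2·Tw2 = (-6)·(-13) + (-1)·6 = 72; w2·w2 = (-6)·(-6) + (-1)·(-1) = 37
λ ≈ 72/37 = 1.94595

1.94595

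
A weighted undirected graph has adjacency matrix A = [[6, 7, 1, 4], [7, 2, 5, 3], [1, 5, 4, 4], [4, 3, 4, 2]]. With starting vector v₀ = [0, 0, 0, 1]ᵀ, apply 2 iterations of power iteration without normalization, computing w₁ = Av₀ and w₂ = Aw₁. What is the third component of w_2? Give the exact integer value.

43

w1 = Av₀ = (6·0 + 7·0 + 1·0 + 4·1; 7·0 + 2·0 + 5·0 + 3·1; 1·0 + 5·0 + 4·0 + 4·1; 4·0 + 3·0 + 4·0 + 2·1) = (4, 3, 4, 2)
w2 = Aw1 = (6·4 + 7·3 + 1·4 + 4·2; 7·4 + 2·3 + 5·4 + 3·2; 1·4 + 5·3 + 4·4 + 4·2; 4·4 + 3·3 + 4·4 + 2·2) = (57, 60, 43, 45)
The requested component of w2 is 43.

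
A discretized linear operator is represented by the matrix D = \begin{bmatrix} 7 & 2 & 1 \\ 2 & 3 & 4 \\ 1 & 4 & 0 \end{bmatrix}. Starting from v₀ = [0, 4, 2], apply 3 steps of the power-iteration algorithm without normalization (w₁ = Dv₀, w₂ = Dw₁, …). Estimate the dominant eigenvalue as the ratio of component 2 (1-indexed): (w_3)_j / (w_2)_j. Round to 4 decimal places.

w1 = Dv₀ = (10, 20, 16)
w2 = Dw1 = (126, 144, 90)
w3 = Dw2 = (1260, 1044, 702)
Ratio at component: 1044 / 144 = 7.2500

7.2500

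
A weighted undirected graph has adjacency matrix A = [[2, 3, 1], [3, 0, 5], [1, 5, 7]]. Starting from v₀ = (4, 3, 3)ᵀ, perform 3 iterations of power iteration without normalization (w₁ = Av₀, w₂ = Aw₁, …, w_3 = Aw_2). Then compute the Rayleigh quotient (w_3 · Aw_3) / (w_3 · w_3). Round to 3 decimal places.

10.258

w1 = Av₀ = (2·4 + 3·3 + 1·3; 3·4 + 0·3 + 5·3; 1·4 + 5·3 + 7·3) = (20, 27, 40)
w2 = Aw1 = (2·20 + 3·27 + 1·40; 3·20 + 0·27 + 5·40; 1·20 + 5·27 + 7·40) = (161, 260, 435)
w3 = Aw2 = (1537, 2658, 4506)
Aw3 = (15554, 27141, 46369)
w3·Aw3 = 1537·15554 + 2658·27141 + 4506·46369 = 304985990; w3·w3 = 1537·1537 + 2658·2658 + 4506·4506 = 29731369
λ ≈ 304985990/29731369 = 10.258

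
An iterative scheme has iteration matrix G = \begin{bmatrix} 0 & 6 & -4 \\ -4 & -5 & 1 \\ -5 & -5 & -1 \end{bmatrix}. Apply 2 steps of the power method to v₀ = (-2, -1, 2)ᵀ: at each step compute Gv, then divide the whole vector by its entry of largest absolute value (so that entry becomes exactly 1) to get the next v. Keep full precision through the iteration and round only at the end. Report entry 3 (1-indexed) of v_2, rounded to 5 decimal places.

-0.47368

Gv0 = (-14.000000, 15.000000, 13.000000); divide by 15.000000 → v1 = (-0.933333, 1.000000, 0.866667)
Gv1 = (2.533333, -0.400000, -1.200000); divide by 2.533333 → v2 = (1.000000, -0.157895, -0.473684)
Requested entry of v2: -18/38 = -0.47368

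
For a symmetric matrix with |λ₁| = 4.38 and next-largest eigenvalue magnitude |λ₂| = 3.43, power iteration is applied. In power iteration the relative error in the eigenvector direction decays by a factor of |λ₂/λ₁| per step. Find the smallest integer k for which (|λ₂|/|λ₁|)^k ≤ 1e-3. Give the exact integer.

29

|λ₂/λ₁| = 3.43/4.38 = 0.78311
Need k ≥ ln(1e-3) / ln(0.78311) = -6.9078 / -0.2445 ≈ 28.254
Smallest integer k satisfying the bound: 29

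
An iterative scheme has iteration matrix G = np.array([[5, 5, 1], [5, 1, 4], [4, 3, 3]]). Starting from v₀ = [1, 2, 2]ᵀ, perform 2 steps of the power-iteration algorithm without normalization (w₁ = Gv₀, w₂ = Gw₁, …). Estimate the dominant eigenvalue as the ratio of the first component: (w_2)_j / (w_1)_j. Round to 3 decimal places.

λ ≈ 10.353

w1 = Gv₀ = (5·1 + 5·2 + 1·2; 5·1 + 1·2 + 4·2; 4·1 + 3·2 + 3·2) = (17, 15, 16)
w2 = Gw1 = (5·17 + 5·15 + 1·16; 5·17 + 1·15 + 4·16; 4·17 + 3·15 + 3·16) = (176, 164, 161)
Ratio at component: 176 / 17 = 10.353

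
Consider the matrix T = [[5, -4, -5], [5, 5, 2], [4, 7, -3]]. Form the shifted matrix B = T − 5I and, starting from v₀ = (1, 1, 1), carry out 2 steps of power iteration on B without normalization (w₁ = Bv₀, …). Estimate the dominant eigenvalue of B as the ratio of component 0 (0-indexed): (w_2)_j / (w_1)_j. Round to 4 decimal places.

B = T − 5I has rows (0, -4, -5); (5, 0, 2); (4, 7, -8)
w1 = Bv₀ = (0·1 + (-4)·1 + (-5)·1; 5·1 + 0·1 + 2·1; 4·1 + 7·1 + (-8)·1) = (-9, 7, 3)
w2 = Bw1 = (0·(-9) + (-4)·7 + (-5)·3; 5·(-9) + 0·7 + 2·3; 4·(-9) + 7·7 + (-8)·3) = (-43, -39, -11)
Ratio: -43/-9 = 4.7778

μ ≈ 4.7778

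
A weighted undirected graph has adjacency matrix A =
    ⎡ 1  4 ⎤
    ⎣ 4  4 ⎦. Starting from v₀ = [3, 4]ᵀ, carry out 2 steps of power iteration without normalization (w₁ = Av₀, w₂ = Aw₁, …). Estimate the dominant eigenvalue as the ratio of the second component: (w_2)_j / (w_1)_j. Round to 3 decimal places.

w1 = Av₀ = (19, 28)
w2 = Aw1 = (131, 188)
Ratio at component: 188 / 28 = 6.714

6.714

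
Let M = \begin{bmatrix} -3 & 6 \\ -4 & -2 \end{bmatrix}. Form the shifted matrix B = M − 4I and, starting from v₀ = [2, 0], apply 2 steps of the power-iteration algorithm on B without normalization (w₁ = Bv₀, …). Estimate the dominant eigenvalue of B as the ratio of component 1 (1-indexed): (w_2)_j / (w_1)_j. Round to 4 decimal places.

B = M − 4I has rows (-7, 6); (-4, -6)
w1 = Bv₀ = (-14, -8)
w2 = Bw1 = (50, 104)
Ratio: 50/-14 = -3.5714

-3.5714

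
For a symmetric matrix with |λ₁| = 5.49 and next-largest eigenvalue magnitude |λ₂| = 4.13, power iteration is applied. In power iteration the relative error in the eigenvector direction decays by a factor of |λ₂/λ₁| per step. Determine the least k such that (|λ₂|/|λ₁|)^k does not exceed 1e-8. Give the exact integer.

65

|λ₂/λ₁| = 4.13/5.49 = 0.75228
Need k ≥ ln(1e-8) / ln(0.75228) = -18.4207 / -0.2847 ≈ 64.713
Smallest integer k satisfying the bound: 65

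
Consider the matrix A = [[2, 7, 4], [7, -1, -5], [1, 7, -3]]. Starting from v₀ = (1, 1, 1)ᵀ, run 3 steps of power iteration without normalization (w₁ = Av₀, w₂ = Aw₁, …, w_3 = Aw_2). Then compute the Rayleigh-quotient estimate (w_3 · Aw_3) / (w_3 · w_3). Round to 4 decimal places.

5.8552

w1 = Av₀ = (2·1 + 7·1 + 4·1; 7·1 + (-1)·1 + (-5)·1; 1·1 + 7·1 + (-3)·1) = (13, 1, 5)
w2 = Aw1 = (2·13 + 7·1 + 4·5; 7·13 + (-1)·1 + (-5)·5; 1·13 + 7·1 + (-3)·5) = (53, 65, 5)
w3 = Aw2 = (581, 281, 493)
Aw3 = (5101, 1321, 1069)
w3·Aw3 = 581·5101 + 281·1321 + 493·1069 = 3861899; w3·w3 = 581·581 + 281·281 + 493·493 = 659571
λ ≈ 3861899/659571 = 5.8552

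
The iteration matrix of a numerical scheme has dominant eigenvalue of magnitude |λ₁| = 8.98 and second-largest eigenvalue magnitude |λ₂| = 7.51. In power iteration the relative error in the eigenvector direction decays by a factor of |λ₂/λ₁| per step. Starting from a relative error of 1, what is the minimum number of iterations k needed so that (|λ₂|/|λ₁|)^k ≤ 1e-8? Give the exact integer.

|λ₂/λ₁| = 7.51/8.98 = 0.83630
Need k ≥ ln(1e-8) / ln(0.83630) = -18.4207 / -0.1788 ≈ 103.044
Smallest integer k satisfying the bound: 104

104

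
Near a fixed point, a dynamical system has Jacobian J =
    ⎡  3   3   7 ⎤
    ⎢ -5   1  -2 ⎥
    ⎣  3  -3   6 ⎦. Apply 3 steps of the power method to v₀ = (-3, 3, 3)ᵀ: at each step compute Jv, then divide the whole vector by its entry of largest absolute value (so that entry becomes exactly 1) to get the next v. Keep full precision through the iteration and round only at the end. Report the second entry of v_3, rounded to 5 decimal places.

Jv0 = (21.000000, 12.000000, 0.000000); divide by 21.000000 → v1 = (1.000000, 0.571429, 0.000000)
Jv1 = (4.714286, -4.428571, 1.285714); divide by 4.714286 → v2 = (1.000000, -0.939394, 0.272727)
Jv2 = (2.090909, -6.484848, 7.454545); divide by 7.454545 → v3 = (0.280488, -0.869919, 1.000000)
Requested entry of v3: -642/738 = -0.86992

-0.86992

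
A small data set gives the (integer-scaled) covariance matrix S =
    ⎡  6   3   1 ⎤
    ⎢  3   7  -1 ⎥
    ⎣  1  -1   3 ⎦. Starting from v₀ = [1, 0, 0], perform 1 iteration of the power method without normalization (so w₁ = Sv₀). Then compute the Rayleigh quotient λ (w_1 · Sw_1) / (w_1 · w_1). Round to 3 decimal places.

w1 = Sv₀ = (6·1 + 3·0 + 1·0; 3·1 + 7·0 + (-1)·0; 1·1 + (-1)·0 + 3·0) = (6, 3, 1)
Sw1 = (46, 38, 6)
w1·Sw1 = 6·46 + 3·38 + 1·6 = 396; w1·w1 = 6·6 + 3·3 + 1·1 = 46
λ ≈ 396/46 = 8.609

8.609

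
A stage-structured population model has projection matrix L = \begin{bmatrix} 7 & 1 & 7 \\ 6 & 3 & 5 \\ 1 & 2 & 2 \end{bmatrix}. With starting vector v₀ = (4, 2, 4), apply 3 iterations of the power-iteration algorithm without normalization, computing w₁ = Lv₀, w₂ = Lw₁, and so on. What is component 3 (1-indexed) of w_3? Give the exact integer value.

2104

w1 = Lv₀ = (7·4 + 1·2 + 7·4; 6·4 + 3·2 + 5·4; 1·4 + 2·2 + 2·4) = (58, 50, 16)
w2 = Lw1 = (7·58 + 1·50 + 7·16; 6·58 + 3·50 + 5·16; 1·58 + 2·50 + 2·16) = (568, 578, 190)
w3 = Lw2 = (5884, 6092, 2104)
The requested component of w3 is 2104.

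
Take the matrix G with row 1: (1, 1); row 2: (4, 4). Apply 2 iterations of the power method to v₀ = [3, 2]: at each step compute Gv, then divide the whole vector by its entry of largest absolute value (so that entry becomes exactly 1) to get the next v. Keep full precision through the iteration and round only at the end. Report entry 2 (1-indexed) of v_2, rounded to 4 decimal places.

Gv0 = (5.00000, 20.00000); divide by 20.00000 → v1 = (0.25000, 1.00000)
Gv1 = (1.25000, 5.00000); divide by 5.00000 → v2 = (0.25000, 1.00000)
Requested entry of v2: 100/100 = 1.0000

1.0000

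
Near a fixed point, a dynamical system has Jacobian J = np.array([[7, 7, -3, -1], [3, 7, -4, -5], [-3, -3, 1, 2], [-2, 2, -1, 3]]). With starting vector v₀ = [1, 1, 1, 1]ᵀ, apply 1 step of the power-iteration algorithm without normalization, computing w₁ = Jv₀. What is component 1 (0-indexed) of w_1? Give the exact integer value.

w1 = Jv₀ = (10, 1, -3, 2)
The requested component of w1 is 1.

1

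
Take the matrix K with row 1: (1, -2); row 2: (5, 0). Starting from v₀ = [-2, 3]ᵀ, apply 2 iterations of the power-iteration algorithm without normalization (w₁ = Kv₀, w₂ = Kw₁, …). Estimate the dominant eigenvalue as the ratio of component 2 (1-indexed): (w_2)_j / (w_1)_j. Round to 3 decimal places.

λ ≈ 4.000

w1 = Kv₀ = (-8, -10)
w2 = Kw1 = (12, -40)
Ratio at component: -40 / -10 = 4.000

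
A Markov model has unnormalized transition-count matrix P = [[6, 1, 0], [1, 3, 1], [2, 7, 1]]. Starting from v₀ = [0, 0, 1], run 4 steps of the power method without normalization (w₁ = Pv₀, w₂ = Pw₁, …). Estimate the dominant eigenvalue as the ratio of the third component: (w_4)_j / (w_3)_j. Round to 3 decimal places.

w1 = Pv₀ = (6·0 + 1·0 + 0·1; 1·0 + 3·0 + 1·1; 2·0 + 7·0 + 1·1) = (0, 1, 1)
w2 = Pw1 = (6·0 + 1·1 + 0·1; 1·0 + 3·1 + 1·1; 2·0 + 7·1 + 1·1) = (1, 4, 8)
w3 = Pw2 = (10, 21, 38)
w4 = Pw3 = (81, 111, 205)
Ratio at component: 205 / 38 = 5.395

5.395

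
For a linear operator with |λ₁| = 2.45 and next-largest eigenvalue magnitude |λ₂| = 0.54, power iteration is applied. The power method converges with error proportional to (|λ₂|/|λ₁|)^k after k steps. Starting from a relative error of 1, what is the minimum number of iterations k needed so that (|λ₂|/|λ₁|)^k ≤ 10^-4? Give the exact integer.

7

|λ₂/λ₁| = 0.54/2.45 = 0.22041
Need k ≥ ln(10^-4) / ln(0.22041) = -9.2103 / -1.5123 ≈ 6.090
Smallest integer k satisfying the bound: 7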